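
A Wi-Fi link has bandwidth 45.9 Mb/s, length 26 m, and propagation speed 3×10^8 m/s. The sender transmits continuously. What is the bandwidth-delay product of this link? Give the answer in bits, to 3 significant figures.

3.98 bits

Propagation delay = 26 / 300000000 = 8.66667e-08 s.
BDP = R × t_prop = 45900000 × 8.66667e-08 = 3.978 bits.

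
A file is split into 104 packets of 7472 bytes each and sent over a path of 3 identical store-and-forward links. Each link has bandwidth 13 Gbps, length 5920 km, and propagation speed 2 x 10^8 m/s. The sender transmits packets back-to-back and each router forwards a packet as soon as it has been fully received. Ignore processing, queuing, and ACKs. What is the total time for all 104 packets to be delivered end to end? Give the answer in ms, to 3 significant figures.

Per-hop transmission t_tx = L/R = 59776/13000000000 = 0.00459815 ms.
Per-hop propagation t_prop = 5920000/200000000 = 29.6 ms.
Pipeline fill: first packet needs 3·t_tx to clear all hops; remaining 103 packets each add one t_tx.
Total = (3+104-1)·t_tx + 3·t_prop = 106·0.00459815 + 3·29.6 = 89.3 ms.

89.3 ms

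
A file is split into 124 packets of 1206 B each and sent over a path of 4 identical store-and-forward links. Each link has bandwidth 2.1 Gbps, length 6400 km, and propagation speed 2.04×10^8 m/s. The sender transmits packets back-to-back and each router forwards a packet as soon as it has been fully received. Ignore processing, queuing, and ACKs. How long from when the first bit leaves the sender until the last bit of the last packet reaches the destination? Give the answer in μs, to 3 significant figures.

126000 μs

Per-hop transmission t_tx = L/R = 9648/2100000000 = 4.59429 μs.
Per-hop propagation t_prop = 6400000/204000000 = 31372.5 μs.
Pipeline fill: first packet needs 4·t_tx to clear all hops; remaining 123 packets each add one t_tx.
Total = (4+124-1)·t_tx + 4·t_prop = 127·4.59429 + 4·31372.5 = 126000 μs.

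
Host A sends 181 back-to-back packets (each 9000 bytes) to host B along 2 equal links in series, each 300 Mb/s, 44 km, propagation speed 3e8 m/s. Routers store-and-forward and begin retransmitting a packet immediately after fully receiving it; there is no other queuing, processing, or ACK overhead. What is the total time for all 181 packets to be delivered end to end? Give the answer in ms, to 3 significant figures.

44.0 ms

Per-hop transmission t_tx = L/R = 72000/300000000 = 0.24 ms.
Per-hop propagation t_prop = 44000/300000000 = 0.146667 ms.
Pipeline fill: first packet needs 2·t_tx to clear all hops; remaining 180 packets each add one t_tx.
Total = (2+181-1)·t_tx + 2·t_prop = 182·0.24 + 2·0.146667 = 44.0 ms.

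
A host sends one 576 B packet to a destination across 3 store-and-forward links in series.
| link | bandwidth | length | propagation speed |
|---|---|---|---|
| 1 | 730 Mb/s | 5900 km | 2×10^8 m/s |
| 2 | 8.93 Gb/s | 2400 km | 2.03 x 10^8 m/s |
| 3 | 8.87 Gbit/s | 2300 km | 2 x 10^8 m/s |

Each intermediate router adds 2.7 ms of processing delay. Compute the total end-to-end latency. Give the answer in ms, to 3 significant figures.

L = 576 × 8 = 4608 bits.
Transmission delays (L/R per hop): 0.00631233, 0.000516013, 0.000519504 ms; sum = 0.00734785 ms.
Propagation delays (d/s per hop): 29.5, 11.8227, 11.5 ms; sum = 52.8227 ms.
Processing at 2 router(s): 2 × 2.7 ms = 5.4 ms.
End-to-end = 58.2 ms.

58.2 ms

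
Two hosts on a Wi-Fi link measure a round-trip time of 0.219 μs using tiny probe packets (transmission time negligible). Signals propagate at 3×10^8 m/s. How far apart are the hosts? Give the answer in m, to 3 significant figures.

One-way propagation = RTT/2 = 0.1095 μs.
d = s × t = 300000000 × 1.095e-07 = 32.9 m.

32.9 m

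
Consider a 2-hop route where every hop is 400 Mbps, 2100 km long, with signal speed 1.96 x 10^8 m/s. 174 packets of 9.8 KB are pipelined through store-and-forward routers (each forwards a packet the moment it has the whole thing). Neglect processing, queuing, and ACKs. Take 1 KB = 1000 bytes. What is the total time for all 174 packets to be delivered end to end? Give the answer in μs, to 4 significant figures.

Per-hop transmission t_tx = L/R = 78400/400000000 = 196 μs.
Per-hop propagation t_prop = 2100000/196000000 = 10714.3 μs.
Pipeline fill: first packet needs 2·t_tx to clear all hops; remaining 173 packets each add one t_tx.
Total = (2+174-1)·t_tx + 2·t_prop = 175·196 + 2·10714.3 = 55730 μs.

55730 μs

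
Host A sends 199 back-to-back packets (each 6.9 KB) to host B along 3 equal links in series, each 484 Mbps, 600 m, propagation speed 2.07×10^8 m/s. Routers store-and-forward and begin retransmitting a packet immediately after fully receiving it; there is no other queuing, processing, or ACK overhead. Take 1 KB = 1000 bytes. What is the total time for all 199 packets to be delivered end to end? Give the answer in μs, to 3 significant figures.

22900 μs

Per-hop transmission t_tx = L/R = 55200/484000000 = 114.05 μs.
Per-hop propagation t_prop = 600/2.07e+08 = 2.89855 μs.
Pipeline fill: first packet needs 3·t_tx to clear all hops; remaining 198 packets each add one t_tx.
Total = (3+199-1)·t_tx + 3·t_prop = 201·114.05 + 3·2.89855 = 22900 μs.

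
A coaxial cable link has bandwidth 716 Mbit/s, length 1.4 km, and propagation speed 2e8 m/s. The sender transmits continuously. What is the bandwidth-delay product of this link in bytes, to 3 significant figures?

Propagation delay = 1400 / 200000000 = 7e-06 s.
BDP = R × t_prop = 716000000 × 7e-06 = 5012 bits.
In bytes: 5012/8 = 627 bytes.

627 bytes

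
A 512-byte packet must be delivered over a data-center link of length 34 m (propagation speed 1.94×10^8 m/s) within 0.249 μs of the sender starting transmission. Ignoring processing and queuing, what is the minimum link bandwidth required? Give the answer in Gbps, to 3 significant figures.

55.5 Gbps

L = 4096 bits.
Propagation delay = 34 / 194000000 = 0.175258 μs.
Transmission budget = 0.249 − 0.175258 = 0.0737423 μs.
R ≥ L / t_tx = 4096 bits / 7.37423e-08 s = 55.5 Gbps.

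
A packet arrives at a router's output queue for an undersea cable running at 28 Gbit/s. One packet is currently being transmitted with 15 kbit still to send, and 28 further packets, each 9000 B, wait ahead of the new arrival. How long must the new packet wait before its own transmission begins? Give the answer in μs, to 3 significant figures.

72.5 μs

Each queued packet: L/R = 72000/28000000000 = 2.57143 μs.
28 queued → 72 μs.
Plus remaining 15000 bits of current packet: 0.535714 μs.
Queuing delay = 72.5 μs.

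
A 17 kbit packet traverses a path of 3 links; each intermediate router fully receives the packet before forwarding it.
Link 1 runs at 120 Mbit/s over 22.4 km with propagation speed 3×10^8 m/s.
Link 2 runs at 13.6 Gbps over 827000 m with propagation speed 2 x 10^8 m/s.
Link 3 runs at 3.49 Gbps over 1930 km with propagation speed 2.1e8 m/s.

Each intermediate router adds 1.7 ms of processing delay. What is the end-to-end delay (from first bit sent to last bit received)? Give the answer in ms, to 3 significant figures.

16.9 ms

L = 17000 bits.
Transmission delays (L/R per hop): 0.141667, 0.00125, 0.00487106 ms; sum = 0.147788 ms.
Propagation delays (d/s per hop): 0.0746667, 4.135, 9.19048 ms; sum = 13.4001 ms.
Processing at 2 router(s): 2 × 1.7 ms = 3.4 ms.
End-to-end = 16.9 ms.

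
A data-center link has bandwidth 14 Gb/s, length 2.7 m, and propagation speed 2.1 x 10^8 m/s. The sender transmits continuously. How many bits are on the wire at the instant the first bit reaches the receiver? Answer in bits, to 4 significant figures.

Propagation delay = 2.7 / 210000000 = 1.28571e-08 s.
BDP = R × t_prop = 14000000000 × 1.28571e-08 = 180 bits.

180.0 bits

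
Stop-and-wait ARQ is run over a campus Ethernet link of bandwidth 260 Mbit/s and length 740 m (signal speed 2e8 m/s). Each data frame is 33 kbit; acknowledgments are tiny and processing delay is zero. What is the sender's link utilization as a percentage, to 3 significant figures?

t_tx = L/R = 33000/260000000 = 0.000126923 s.
t_prop = 740/200000000 = 3.7e-06 s; RTT = 7.4e-06 s.
Cycle = t_tx + RTT = 0.000134323 s.
Utilization = t_tx / cycle = 0.000126923/0.000134323 = 94.5 %.

94.5 %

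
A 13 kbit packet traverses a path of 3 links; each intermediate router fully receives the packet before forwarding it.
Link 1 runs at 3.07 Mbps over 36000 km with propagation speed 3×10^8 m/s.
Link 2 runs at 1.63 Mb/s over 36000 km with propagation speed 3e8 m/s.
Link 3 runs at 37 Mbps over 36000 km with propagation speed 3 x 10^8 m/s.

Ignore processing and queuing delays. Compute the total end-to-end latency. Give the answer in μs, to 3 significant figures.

L = 13000 bits.
Transmission delays (L/R per hop): 4234.53, 7975.46, 351.351 μs; sum = 12561.3 μs.
Propagation delays (d/s per hop): 120000, 120000, 120000 μs; sum = 360000 μs.
End-to-end = 373000 μs.

373000 μs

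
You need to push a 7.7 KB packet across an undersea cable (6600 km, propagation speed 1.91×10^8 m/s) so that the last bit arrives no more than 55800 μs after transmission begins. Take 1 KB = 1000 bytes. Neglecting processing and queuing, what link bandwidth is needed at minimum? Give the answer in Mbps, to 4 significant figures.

2.900 Mbps

L = 61600 bits.
Propagation delay = 6600000 / 191000000 = 34555 μs.
Transmission budget = 55800 − 34555 = 21245 μs.
R ≥ L / t_tx = 61600 bits / 0.021245 s = 2.900 Mbps.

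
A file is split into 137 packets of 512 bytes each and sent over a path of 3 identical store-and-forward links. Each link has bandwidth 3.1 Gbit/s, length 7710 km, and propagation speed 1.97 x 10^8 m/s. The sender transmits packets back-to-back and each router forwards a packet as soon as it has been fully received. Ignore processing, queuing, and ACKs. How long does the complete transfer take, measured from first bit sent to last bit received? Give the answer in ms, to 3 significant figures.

118 ms

Per-hop transmission t_tx = L/R = 4096/3100000000 = 0.00132129 ms.
Per-hop propagation t_prop = 7710000/197000000 = 39.1371 ms.
Pipeline fill: first packet needs 3·t_tx to clear all hops; remaining 136 packets each add one t_tx.
Total = (3+137-1)·t_tx + 3·t_prop = 139·0.00132129 + 3·39.1371 = 118 ms.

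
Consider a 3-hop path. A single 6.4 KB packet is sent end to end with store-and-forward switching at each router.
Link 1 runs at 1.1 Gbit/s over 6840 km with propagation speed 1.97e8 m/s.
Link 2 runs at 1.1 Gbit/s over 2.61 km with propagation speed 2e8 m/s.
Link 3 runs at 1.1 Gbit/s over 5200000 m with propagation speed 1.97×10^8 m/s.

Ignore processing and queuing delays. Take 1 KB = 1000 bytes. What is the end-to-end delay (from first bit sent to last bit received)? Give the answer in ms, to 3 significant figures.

L = 51200 bits.
Transmission delay per hop = L/R = 51200/1100000000 = 0.0465455 ms; 3 hops → 0.139636 ms.
Propagation delays (d/s per hop): 34.7208, 0.01305, 26.3959 ms; sum = 61.1298 ms.
End-to-end = 61.3 ms.

61.3 ms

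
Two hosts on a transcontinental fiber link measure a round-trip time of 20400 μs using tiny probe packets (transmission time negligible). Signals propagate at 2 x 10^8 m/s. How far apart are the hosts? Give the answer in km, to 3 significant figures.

2040 km

One-way propagation = RTT/2 = 10200 μs.
d = s × t = 200000000 × 0.0102 = 2040 km.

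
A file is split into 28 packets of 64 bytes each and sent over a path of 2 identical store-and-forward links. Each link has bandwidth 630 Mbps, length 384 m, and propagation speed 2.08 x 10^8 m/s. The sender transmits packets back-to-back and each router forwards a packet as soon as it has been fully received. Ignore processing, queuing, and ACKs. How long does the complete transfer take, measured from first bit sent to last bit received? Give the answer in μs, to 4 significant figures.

Per-hop transmission t_tx = L/R = 512/630000000 = 0.812698 μs.
Per-hop propagation t_prop = 384/208000000 = 1.84615 μs.
Pipeline fill: first packet needs 2·t_tx to clear all hops; remaining 27 packets each add one t_tx.
Total = (2+28-1)·t_tx + 2·t_prop = 29·0.812698 + 2·1.84615 = 27.26 μs.

27.26 μs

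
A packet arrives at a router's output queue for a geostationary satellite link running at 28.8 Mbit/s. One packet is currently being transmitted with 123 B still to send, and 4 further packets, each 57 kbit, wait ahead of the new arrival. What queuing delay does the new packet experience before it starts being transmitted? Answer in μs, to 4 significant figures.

Each queued packet: L/R = 57000/28800000 = 1979.17 μs.
4 queued → 7916.67 μs.
Plus remaining 984 bits of current packet: 34.1667 μs.
Queuing delay = 7951 μs.

7951 μs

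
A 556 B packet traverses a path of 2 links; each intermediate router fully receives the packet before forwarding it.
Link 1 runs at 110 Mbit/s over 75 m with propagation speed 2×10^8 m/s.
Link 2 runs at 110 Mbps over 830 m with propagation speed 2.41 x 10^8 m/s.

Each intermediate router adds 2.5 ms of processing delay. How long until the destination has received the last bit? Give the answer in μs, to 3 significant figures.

2580 μs

L = 556 × 8 = 4448 bits.
Transmission delays (L/R per hop): 40.4364, 40.4364 μs; sum = 80.8727 μs.
Propagation delays (d/s per hop): 0.375, 3.44398 μs; sum = 3.81898 μs.
Processing at 1 router(s): 1 × 2.5 ms = 2500 μs.
End-to-end = 2580 μs.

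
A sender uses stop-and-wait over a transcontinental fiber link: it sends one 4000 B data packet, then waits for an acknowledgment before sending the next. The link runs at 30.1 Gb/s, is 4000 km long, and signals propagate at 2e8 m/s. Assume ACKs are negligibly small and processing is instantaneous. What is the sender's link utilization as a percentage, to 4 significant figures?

t_tx = L/R = 32000/30100000000 = 1.06312e-06 s.
t_prop = 4000000/200000000 = 0.02 s; RTT = 0.04 s.
Cycle = t_tx + RTT = 0.0400011 s.
Utilization = t_tx / cycle = 1.06312e-06/0.0400011 = 0.002658 %.

0.002658 %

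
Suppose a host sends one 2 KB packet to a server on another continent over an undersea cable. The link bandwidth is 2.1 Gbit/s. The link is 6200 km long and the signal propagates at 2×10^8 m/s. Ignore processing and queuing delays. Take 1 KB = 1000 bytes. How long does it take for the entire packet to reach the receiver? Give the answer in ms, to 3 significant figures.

L = 16000 bits.
Transmission delay = L/R = 16000 / 2100000000 = 0.00761905 ms.
Propagation delay = d/s = 6200000 m / 200000000 m/s = 31 ms.
Total = 31.0 ms.

31.0 ms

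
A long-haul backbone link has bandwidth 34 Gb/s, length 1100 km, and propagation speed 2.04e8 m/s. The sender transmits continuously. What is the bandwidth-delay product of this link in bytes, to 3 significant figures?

22900000 bytes

Propagation delay = 1100000 / 204000000 = 0.00539216 s.
BDP = R × t_prop = 34000000000 × 0.00539216 = 183333000 bits.
In bytes: 183333000/8 = 22900000 bytes.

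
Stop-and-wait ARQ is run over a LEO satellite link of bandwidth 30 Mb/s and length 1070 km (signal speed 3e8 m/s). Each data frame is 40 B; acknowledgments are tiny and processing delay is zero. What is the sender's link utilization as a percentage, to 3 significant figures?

t_tx = L/R = 320/30000000 = 1.06667e-05 s.
t_prop = 1070000/300000000 = 0.00356667 s; RTT = 0.00713333 s.
Cycle = t_tx + RTT = 0.007144 s.
Utilization = t_tx / cycle = 1.06667e-05/0.007144 = 0.149 %.

0.149 %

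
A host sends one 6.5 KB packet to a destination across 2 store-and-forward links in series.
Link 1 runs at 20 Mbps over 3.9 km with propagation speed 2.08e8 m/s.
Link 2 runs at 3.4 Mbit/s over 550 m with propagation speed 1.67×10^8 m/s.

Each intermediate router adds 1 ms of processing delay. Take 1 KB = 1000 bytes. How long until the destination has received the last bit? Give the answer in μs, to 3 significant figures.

18900 μs

L = 52000 bits.
Transmission delays (L/R per hop): 2600, 15294.1 μs; sum = 17894.1 μs.
Propagation delays (d/s per hop): 18.75, 3.29341 μs; sum = 22.0434 μs.
Processing at 1 router(s): 1 × 1 ms = 1000 μs.
End-to-end = 18900 μs.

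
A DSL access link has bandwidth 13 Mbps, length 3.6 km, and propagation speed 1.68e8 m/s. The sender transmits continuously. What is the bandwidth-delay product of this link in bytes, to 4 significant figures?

34.82 bytes

Propagation delay = 3600 / 168000000 = 2.14286e-05 s.
BDP = R × t_prop = 13000000 × 2.14286e-05 = 278.571 bits.
In bytes: 278.571/8 = 34.82 bytes.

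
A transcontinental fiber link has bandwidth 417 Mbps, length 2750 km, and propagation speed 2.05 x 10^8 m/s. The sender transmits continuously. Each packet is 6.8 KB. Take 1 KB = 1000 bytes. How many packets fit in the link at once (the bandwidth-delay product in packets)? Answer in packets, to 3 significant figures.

103 packets

Propagation delay = 2750000 / 2.05e+08 = 0.0134146 s.
BDP = R × t_prop = 417000000 × 0.0134146 = 5593900 bits.
In packets of 54400 bits: 103 packets.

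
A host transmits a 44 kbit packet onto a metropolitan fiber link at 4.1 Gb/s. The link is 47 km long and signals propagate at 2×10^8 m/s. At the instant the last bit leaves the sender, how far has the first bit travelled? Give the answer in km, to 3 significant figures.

t_tx = L/R = 44000/4.1e+09 = 1.07317e-05 s.
Distance = s × t_tx = 200000000 × 1.07317e-05 = 2.15 km.

2.15 km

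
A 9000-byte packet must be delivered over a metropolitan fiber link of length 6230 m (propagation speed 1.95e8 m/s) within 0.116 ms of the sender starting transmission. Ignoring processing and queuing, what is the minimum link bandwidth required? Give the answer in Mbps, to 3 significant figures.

L = 72000 bits.
Propagation delay = 6230 / 195000000 = 0.0319487 ms.
Transmission budget = 0.116 − 0.0319487 = 0.0840513 ms.
R ≥ L / t_tx = 72000 bits / 8.40513e-05 s = 857 Mbps.

857 Mbps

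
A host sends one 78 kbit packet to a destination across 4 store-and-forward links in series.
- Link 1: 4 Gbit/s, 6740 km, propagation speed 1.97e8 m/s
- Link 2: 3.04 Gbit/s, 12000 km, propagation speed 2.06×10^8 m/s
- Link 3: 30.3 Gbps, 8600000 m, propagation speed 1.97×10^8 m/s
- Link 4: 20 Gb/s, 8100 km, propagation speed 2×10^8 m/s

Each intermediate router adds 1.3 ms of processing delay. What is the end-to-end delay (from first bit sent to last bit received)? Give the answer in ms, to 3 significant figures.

L = 78000 bits.
Transmission delays (L/R per hop): 0.0195, 0.0256579, 0.00257426, 0.0039 ms; sum = 0.0516322 ms.
Propagation delays (d/s per hop): 34.2132, 58.2524, 43.6548, 40.5 ms; sum = 176.62 ms.
Processing at 3 router(s): 3 × 1.3 ms = 3.9 ms.
End-to-end = 181 ms.

181 ms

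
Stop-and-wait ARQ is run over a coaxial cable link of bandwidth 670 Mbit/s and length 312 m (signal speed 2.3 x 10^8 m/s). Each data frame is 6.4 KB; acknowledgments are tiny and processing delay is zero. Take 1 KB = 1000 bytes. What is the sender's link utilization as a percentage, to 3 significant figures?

96.6 %

t_tx = L/R = 51200/670000000 = 7.64179e-05 s.
t_prop = 312/2.3e+08 = 1.35652e-06 s; RTT = 2.71304e-06 s.
Cycle = t_tx + RTT = 7.9131e-05 s.
Utilization = t_tx / cycle = 7.64179e-05/7.9131e-05 = 96.6 %.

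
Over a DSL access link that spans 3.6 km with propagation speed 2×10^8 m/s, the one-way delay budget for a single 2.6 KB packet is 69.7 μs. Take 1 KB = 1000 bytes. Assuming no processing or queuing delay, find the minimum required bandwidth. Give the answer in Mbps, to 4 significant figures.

402.3 Mbps

L = 20800 bits.
Propagation delay = 3600 / 200000000 = 18 μs.
Transmission budget = 69.7 − 18 = 51.7 μs.
R ≥ L / t_tx = 20800 bits / 5.17e-05 s = 402.3 Mbps.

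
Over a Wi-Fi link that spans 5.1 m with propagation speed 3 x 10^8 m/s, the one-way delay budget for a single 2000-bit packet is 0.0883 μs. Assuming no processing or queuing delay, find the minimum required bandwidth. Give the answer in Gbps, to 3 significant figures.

28.1 Gbps

Propagation delay = 5.1 / 300000000 = 0.017 μs.
Transmission budget = 0.0883 − 0.017 = 0.0713 μs.
R ≥ L / t_tx = 2000 bits / 7.13e-08 s = 28.1 Gbps.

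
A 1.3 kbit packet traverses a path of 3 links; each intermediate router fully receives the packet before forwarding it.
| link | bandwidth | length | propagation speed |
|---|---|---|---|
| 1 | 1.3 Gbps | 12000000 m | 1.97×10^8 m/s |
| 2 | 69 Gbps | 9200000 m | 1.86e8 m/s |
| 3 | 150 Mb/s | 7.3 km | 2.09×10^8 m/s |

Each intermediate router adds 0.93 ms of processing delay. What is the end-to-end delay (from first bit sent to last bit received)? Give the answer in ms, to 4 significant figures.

112.3 ms

L = 1300 bits.
Transmission delays (L/R per hop): 0.001, 1.88406e-05, 0.00866667 ms; sum = 0.00968551 ms.
Propagation delays (d/s per hop): 60.9137, 49.4624, 0.0349282 ms; sum = 110.411 ms.
Processing at 2 router(s): 2 × 0.93 ms = 1.86 ms.
End-to-end = 112.3 ms.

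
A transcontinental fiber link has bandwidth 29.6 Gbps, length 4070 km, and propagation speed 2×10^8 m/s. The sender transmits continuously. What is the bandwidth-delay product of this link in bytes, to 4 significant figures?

75300000 bytes

Propagation delay = 4070000 / 200000000 = 0.02035 s.
BDP = R × t_prop = 29600000000 × 0.02035 = 602360000 bits.
In bytes: 602360000/8 = 75300000 bytes.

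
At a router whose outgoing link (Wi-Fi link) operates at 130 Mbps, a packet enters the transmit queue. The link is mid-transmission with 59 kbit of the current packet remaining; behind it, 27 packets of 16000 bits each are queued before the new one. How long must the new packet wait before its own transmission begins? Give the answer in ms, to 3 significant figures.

3.78 ms

Each queued packet: L/R = 16000/130000000 = 0.123077 ms.
27 queued → 3.32308 ms.
Plus remaining 59000 bits of current packet: 0.453846 ms.
Queuing delay = 3.78 ms.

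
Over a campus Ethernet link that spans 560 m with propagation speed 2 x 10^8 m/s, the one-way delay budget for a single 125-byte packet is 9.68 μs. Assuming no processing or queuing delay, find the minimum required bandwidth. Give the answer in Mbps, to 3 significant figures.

L = 1000 bits.
Propagation delay = 560 / 200000000 = 2.8 μs.
Transmission budget = 9.68 − 2.8 = 6.88 μs.
R ≥ L / t_tx = 1000 bits / 6.88e-06 s = 145 Mbps.

145 Mbps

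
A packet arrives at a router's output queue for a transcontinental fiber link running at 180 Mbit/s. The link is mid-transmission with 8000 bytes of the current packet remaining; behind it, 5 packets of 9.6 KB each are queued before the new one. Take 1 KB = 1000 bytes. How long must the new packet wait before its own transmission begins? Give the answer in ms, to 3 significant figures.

2.49 ms

Each queued packet: L/R = 76800/180000000 = 0.426667 ms.
5 queued → 2.13333 ms.
Plus remaining 64000 bits of current packet: 0.355556 ms.
Queuing delay = 2.49 ms.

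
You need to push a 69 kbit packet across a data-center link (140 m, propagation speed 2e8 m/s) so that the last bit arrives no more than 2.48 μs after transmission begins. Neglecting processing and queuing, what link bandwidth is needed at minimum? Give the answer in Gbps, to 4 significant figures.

38.76 Gbps

Propagation delay = 140 / 200000000 = 0.7 μs.
Transmission budget = 2.48 − 0.7 = 1.78 μs.
R ≥ L / t_tx = 69000 bits / 1.78e-06 s = 38.76 Gbps.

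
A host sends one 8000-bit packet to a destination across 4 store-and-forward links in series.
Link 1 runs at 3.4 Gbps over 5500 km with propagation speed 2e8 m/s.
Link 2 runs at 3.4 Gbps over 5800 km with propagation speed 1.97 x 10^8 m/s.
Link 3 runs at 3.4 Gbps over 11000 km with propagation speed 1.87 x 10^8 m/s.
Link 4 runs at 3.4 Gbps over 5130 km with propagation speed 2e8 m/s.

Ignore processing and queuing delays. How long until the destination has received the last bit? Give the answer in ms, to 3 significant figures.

Transmission delay per hop = L/R = 8000/3400000000 = 0.00235294 ms; 4 hops → 0.00941176 ms.
Propagation delays (d/s per hop): 27.5, 29.4416, 58.8235, 25.65 ms; sum = 141.415 ms.
End-to-end = 141 ms.

141 ms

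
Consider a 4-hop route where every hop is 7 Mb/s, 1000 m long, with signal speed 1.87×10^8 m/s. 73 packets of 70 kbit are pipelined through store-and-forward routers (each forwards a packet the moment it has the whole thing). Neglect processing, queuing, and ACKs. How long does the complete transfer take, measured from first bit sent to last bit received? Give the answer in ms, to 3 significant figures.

760 ms

Per-hop transmission t_tx = L/R = 70000/7000000 = 10 ms.
Per-hop propagation t_prop = 1000/187000000 = 0.00534759 ms.
Pipeline fill: first packet needs 4·t_tx to clear all hops; remaining 72 packets each add one t_tx.
Total = (4+73-1)·t_tx + 4·t_prop = 76·10 + 4·0.00534759 = 760 ms.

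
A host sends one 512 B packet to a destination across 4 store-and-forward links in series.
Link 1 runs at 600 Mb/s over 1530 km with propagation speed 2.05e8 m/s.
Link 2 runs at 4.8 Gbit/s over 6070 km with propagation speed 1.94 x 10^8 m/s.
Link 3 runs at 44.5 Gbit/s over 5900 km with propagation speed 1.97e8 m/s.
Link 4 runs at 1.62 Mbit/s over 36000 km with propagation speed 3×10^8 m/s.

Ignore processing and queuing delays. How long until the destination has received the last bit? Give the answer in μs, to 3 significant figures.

191000 μs

L = 512 × 8 = 4096 bits.
Transmission delays (L/R per hop): 6.82667, 0.853333, 0.0920449, 2528.4 μs; sum = 2536.17 μs.
Propagation delays (d/s per hop): 7463.41, 31288.7, 29949.2, 120000 μs; sum = 188701 μs.
End-to-end = 191000 μs.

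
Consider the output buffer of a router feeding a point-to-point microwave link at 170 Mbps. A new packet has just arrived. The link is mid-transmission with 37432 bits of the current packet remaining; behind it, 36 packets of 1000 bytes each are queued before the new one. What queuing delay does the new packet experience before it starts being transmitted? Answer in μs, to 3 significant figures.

Each queued packet: L/R = 8000/170000000 = 47.0588 μs.
36 queued → 1694.12 μs.
Plus remaining 37432 bits of current packet: 220.188 μs.
Queuing delay = 1910 μs.

1910 μs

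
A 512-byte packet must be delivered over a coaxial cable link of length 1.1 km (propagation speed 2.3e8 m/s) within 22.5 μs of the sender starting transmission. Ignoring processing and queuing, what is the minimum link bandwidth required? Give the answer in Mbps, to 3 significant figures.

L = 4096 bits.
Propagation delay = 1100 / 2.3e+08 = 4.78261 μs.
Transmission budget = 22.5 − 4.78261 = 17.7174 μs.
R ≥ L / t_tx = 4096 bits / 1.77174e-05 s = 231 Mbps.

231 Mbps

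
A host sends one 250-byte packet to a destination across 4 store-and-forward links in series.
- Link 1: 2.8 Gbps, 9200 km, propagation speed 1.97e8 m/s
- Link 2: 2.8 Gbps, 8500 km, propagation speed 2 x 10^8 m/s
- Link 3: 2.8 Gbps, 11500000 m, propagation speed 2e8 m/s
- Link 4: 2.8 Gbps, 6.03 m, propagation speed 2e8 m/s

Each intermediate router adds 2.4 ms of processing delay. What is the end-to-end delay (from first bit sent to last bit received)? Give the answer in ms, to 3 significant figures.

154 ms

L = 250 × 8 = 2000 bits.
Transmission delay per hop = L/R = 2000/2800000000 = 0.000714286 ms; 4 hops → 0.00285714 ms.
Propagation delays (d/s per hop): 46.7005, 42.5, 57.5, 3.015e-05 ms; sum = 146.701 ms.
Processing at 3 router(s): 3 × 2.4 ms = 7.2 ms.
End-to-end = 154 ms.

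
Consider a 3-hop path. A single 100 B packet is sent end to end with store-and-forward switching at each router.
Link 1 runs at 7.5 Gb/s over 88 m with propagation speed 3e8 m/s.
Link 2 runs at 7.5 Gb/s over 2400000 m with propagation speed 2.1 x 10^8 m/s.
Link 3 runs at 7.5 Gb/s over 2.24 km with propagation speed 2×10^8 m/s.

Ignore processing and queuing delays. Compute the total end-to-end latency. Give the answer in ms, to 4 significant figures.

11.44 ms

L = 100 × 8 = 800 bits.
Transmission delay per hop = L/R = 800/7500000000 = 0.000106667 ms; 3 hops → 0.00032 ms.
Propagation delays (d/s per hop): 0.000293333, 11.4286, 0.0112 ms; sum = 11.4401 ms.
End-to-end = 11.44 ms.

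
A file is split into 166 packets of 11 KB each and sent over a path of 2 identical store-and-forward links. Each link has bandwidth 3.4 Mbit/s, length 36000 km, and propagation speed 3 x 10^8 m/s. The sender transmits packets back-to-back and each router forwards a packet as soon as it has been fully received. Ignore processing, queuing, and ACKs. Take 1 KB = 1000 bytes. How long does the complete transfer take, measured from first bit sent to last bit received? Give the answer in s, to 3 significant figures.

4.56 s

Per-hop transmission t_tx = L/R = 88000/3400000 = 0.0258824 s.
Per-hop propagation t_prop = 36000000/300000000 = 0.12 s.
Pipeline fill: first packet needs 2·t_tx to clear all hops; remaining 165 packets each add one t_tx.
Total = (2+166-1)·t_tx + 2·t_prop = 167·0.0258824 + 2·0.12 = 4.56 s.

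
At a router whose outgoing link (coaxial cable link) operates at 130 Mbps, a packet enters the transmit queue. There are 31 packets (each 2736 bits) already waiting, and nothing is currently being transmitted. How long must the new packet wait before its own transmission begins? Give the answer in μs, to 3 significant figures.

Each queued packet: L/R = 2736/130000000 = 21.0462 μs.
31 queued → 652.431 μs.
Queuing delay = 652 μs.

652 μs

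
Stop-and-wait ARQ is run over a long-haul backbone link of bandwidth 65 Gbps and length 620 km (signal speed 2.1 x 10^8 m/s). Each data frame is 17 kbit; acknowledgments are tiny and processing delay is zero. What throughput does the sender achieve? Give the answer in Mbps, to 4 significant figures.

2.879 Mbps

t_tx = L/R = 17000/65000000000 = 2.61538e-07 s.
t_prop = 620000/210000000 = 0.00295238 s; RTT = 0.00590476 s.
Cycle = t_tx + RTT = 0.00590502 s.
Throughput = L / cycle = 17000 / 0.00590502 = 2.879 Mbps.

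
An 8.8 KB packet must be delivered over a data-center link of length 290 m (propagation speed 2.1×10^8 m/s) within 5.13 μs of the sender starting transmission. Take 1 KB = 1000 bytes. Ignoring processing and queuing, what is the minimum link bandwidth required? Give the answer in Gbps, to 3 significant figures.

18.8 Gbps

L = 70400 bits.
Propagation delay = 290 / 210000000 = 1.38095 μs.
Transmission budget = 5.13 − 1.38095 = 3.74905 μs.
R ≥ L / t_tx = 70400 bits / 3.74905e-06 s = 18.8 Gbps.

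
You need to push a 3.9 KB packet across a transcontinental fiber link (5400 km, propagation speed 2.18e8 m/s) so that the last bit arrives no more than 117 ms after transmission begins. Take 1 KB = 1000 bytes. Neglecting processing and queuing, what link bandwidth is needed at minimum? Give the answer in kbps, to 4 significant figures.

338.3 kbps

L = 31200 bits.
Propagation delay = 5400000 / 2.18e+08 = 24.7706 ms.
Transmission budget = 117 − 24.7706 = 92.2294 ms.
R ≥ L / t_tx = 31200 bits / 0.0922294 s = 338.3 kbps.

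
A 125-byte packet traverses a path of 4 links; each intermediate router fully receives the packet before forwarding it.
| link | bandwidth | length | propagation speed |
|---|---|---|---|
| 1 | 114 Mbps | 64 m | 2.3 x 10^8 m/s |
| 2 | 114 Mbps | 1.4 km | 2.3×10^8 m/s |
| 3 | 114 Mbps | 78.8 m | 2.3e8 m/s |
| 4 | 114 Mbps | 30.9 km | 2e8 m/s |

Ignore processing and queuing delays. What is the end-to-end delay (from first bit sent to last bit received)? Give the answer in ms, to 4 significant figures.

L = 125 × 8 = 1000 bits.
Transmission delay per hop = L/R = 1000/114000000 = 0.00877193 ms; 4 hops → 0.0350877 ms.
Propagation delays (d/s per hop): 0.000278261, 0.00608696, 0.000342609, 0.1545 ms; sum = 0.161208 ms.
End-to-end = 0.1963 ms.

0.1963 ms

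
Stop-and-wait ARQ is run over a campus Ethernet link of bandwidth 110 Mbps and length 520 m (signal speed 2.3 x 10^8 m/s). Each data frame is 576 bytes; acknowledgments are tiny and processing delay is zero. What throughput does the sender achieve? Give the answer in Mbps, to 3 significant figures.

t_tx = L/R = 4608/110000000 = 4.18909e-05 s.
t_prop = 520/2.3e+08 = 2.26087e-06 s; RTT = 4.52174e-06 s.
Cycle = t_tx + RTT = 4.64126e-05 s.
Throughput = L / cycle = 4608 / 4.64126e-05 = 99.3 Mbps.

99.3 Mbps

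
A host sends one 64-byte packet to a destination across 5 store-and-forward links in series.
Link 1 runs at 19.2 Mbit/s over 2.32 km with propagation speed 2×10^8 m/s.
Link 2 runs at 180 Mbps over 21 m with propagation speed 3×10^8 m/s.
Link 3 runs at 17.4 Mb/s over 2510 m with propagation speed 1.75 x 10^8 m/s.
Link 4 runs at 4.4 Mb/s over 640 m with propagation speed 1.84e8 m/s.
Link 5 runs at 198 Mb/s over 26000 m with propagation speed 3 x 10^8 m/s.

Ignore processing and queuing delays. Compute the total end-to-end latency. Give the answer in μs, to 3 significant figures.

L = 64 × 8 = 512 bits.
Transmission delays (L/R per hop): 26.6667, 2.84444, 29.4253, 116.364, 2.58586 μs; sum = 177.886 μs.
Propagation delays (d/s per hop): 11.6, 0.07, 14.3429, 3.47826, 86.6667 μs; sum = 116.158 μs.
End-to-end = 294 μs.

294 μs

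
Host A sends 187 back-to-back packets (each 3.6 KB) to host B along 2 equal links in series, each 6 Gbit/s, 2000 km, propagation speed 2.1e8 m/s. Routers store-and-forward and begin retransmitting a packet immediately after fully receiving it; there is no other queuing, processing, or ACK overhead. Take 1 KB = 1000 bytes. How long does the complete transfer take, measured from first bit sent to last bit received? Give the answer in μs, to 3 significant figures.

20000 μs

Per-hop transmission t_tx = L/R = 28800/6000000000 = 4.8 μs.
Per-hop propagation t_prop = 2000000/210000000 = 9523.81 μs.
Pipeline fill: first packet needs 2·t_tx to clear all hops; remaining 186 packets each add one t_tx.
Total = (2+187-1)·t_tx + 2·t_prop = 188·4.8 + 2·9523.81 = 20000 μs.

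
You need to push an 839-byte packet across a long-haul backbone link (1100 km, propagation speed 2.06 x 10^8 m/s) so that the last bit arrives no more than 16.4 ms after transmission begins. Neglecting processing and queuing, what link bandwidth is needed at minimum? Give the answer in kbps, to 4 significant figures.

L = 6712 bits.
Propagation delay = 1100000 / 206000000 = 5.33981 ms.
Transmission budget = 16.4 − 5.33981 = 11.0602 ms.
R ≥ L / t_tx = 6712 bits / 0.0110602 s = 606.9 kbps.

606.9 kbps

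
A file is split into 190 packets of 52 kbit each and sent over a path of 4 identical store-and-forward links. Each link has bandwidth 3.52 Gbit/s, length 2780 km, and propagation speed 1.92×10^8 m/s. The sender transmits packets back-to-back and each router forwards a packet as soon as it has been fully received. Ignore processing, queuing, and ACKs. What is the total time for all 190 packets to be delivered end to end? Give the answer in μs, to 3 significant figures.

Per-hop transmission t_tx = L/R = 52000/3520000000 = 14.7727 μs.
Per-hop propagation t_prop = 2780000/192000000 = 14479.2 μs.
Pipeline fill: first packet needs 4·t_tx to clear all hops; remaining 189 packets each add one t_tx.
Total = (4+190-1)·t_tx + 4·t_prop = 193·14.7727 + 4·14479.2 = 60800 μs.

60800 μs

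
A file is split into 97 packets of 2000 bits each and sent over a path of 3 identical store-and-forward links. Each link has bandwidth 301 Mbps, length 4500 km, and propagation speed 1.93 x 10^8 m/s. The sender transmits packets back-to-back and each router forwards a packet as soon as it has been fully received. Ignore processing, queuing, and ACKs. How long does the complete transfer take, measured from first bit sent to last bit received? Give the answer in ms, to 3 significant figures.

Per-hop transmission t_tx = L/R = 2000/301000000 = 0.00664452 ms.
Per-hop propagation t_prop = 4500000/193000000 = 23.3161 ms.
Pipeline fill: first packet needs 3·t_tx to clear all hops; remaining 96 packets each add one t_tx.
Total = (3+97-1)·t_tx + 3·t_prop = 99·0.00664452 + 3·23.3161 = 70.6 ms.

70.6 ms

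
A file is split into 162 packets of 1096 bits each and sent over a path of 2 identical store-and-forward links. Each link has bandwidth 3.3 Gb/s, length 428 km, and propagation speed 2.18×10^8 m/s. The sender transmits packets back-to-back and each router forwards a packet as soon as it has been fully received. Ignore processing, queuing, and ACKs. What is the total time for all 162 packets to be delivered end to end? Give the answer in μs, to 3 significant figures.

Per-hop transmission t_tx = L/R = 1096/3300000000 = 0.332121 μs.
Per-hop propagation t_prop = 428000/2.18e+08 = 1963.3 μs.
Pipeline fill: first packet needs 2·t_tx to clear all hops; remaining 161 packets each add one t_tx.
Total = (2+162-1)·t_tx + 2·t_prop = 163·0.332121 + 2·1963.3 = 3980 μs.

3980 μs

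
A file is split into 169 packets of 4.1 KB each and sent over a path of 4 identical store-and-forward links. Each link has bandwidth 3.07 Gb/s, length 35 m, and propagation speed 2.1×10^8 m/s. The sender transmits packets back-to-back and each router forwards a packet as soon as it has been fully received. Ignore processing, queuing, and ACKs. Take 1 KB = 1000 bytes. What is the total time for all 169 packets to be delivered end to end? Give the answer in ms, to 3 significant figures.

Per-hop transmission t_tx = L/R = 32800/3070000000 = 0.010684 ms.
Per-hop propagation t_prop = 35/210000000 = 0.000166667 ms.
Pipeline fill: first packet needs 4·t_tx to clear all hops; remaining 168 packets each add one t_tx.
Total = (4+169-1)·t_tx + 4·t_prop = 172·0.010684 + 4·0.000166667 = 1.84 ms.

1.84 ms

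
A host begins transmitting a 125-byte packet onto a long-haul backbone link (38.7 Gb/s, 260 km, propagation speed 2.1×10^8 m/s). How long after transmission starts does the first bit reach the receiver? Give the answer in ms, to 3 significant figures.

First bit experiences only propagation delay: d/s = 260000/210000000 = 1.24 ms.

1.24 ms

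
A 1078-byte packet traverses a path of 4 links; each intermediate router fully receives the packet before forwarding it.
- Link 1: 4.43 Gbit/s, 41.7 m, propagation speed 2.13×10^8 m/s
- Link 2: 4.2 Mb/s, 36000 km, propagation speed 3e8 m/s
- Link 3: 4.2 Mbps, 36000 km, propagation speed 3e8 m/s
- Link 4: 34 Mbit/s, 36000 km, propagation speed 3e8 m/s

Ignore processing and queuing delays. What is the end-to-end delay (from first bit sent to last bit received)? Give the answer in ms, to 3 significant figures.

364 ms

L = 1078 × 8 = 8624 bits.
Transmission delays (L/R per hop): 0.00194673, 2.05333, 2.05333, 0.253647 ms; sum = 4.36226 ms.
Propagation delays (d/s per hop): 0.000195775, 120, 120, 120 ms; sum = 360 ms.
End-to-end = 364 ms.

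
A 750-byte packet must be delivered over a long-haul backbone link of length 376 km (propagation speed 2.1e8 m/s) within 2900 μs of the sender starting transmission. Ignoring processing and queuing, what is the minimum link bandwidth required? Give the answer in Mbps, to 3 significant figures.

L = 6000 bits.
Propagation delay = 376000 / 210000000 = 1790.48 μs.
Transmission budget = 2900 − 1790.48 = 1109.52 μs.
R ≥ L / t_tx = 6000 bits / 0.00110952 s = 5.41 Mbps.

5.41 Mbps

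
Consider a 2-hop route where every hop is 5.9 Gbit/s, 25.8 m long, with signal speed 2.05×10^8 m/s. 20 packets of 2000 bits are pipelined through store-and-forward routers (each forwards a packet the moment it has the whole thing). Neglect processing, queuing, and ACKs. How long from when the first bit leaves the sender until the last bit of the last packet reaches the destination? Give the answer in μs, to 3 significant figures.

7.37 μs

Per-hop transmission t_tx = L/R = 2000/5900000000 = 0.338983 μs.
Per-hop propagation t_prop = 25.8/2.05e+08 = 0.125854 μs.
Pipeline fill: first packet needs 2·t_tx to clear all hops; remaining 19 packets each add one t_tx.
Total = (2+20-1)·t_tx + 2·t_prop = 21·0.338983 + 2·0.125854 = 7.37 μs.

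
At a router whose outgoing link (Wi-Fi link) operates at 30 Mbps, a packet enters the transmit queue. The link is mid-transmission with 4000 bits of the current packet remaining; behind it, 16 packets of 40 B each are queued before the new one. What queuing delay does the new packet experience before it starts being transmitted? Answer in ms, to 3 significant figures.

Each queued packet: L/R = 320/30000000 = 0.0106667 ms.
16 queued → 0.170667 ms.
Plus remaining 4000 bits of current packet: 0.133333 ms.
Queuing delay = 0.304 ms.

0.304 ms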